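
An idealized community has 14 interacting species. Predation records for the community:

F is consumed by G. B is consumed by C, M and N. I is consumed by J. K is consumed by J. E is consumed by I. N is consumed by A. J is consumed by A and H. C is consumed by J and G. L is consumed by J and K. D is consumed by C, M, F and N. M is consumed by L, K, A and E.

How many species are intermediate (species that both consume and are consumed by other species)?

Intermediate species (has both prey and predators): M, C, N, F, L, E, K, I, J.
Count: 9.

9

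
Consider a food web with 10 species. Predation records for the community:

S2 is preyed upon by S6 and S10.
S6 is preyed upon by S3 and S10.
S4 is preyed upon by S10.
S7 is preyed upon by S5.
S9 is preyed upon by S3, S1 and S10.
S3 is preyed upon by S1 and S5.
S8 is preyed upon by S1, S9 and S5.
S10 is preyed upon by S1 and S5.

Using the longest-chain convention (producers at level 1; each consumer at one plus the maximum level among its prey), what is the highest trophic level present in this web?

Producers (level 1): S7, S4, S2, S8.
S2 → S6 → S3 → S5 gives S5 level 4.
No species has a prey at level 4, so no species reaches level 5.

4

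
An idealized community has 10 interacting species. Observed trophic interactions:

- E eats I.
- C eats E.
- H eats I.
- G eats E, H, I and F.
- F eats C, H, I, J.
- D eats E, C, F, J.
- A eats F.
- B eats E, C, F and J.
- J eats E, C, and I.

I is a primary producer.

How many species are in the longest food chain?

One longest chain: I → E → C → J → F → A.
It has 6 species and 5 links.

6 species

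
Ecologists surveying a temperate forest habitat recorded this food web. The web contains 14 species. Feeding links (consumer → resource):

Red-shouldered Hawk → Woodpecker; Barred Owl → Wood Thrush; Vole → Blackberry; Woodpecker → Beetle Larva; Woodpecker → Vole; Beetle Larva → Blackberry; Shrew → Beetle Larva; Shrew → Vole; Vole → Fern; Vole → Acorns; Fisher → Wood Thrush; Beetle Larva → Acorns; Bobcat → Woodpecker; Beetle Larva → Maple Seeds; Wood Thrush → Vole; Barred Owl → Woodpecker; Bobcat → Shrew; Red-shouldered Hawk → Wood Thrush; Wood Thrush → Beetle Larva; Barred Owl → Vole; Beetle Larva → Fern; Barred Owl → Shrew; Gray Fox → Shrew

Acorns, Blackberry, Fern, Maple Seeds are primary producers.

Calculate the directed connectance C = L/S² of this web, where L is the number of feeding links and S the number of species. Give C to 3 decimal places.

The web has S = 14 species and L = 23 feeding links.
C = L / S² = 23 / 196 = 0.1173 ≈ 0.117.

C = 0.117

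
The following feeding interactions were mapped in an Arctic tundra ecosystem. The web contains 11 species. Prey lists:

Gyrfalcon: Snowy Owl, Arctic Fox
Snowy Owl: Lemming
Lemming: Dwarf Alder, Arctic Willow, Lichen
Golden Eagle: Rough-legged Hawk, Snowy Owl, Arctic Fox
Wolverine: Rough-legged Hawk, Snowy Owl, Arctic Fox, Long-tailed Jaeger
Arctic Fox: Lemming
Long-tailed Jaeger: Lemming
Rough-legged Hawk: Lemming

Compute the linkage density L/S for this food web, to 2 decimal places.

L/S = 1.45

There are L = 16 links among S = 11 species.
L/S = 16/11 = 1.4545 ≈ 1.45.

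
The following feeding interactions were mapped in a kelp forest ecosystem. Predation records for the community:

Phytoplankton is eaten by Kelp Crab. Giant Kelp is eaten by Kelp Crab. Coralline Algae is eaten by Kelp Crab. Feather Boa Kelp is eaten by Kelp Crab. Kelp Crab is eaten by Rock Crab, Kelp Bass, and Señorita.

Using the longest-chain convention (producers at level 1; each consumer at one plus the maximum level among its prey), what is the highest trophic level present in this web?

3

Producers (level 1): Phytoplankton, Coralline Algae, Giant Kelp, Feather Boa Kelp.
Phytoplankton → Kelp Crab → Señorita gives Señorita level 3.
No species has a prey at level 3, so no species reaches level 4.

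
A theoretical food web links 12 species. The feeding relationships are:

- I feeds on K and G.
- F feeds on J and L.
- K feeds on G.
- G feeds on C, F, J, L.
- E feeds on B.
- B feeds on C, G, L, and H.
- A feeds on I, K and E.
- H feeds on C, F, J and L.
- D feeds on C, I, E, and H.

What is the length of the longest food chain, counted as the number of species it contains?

One longest chain: J → F → H → B → E → A.
It has 6 species and 5 links.

6 species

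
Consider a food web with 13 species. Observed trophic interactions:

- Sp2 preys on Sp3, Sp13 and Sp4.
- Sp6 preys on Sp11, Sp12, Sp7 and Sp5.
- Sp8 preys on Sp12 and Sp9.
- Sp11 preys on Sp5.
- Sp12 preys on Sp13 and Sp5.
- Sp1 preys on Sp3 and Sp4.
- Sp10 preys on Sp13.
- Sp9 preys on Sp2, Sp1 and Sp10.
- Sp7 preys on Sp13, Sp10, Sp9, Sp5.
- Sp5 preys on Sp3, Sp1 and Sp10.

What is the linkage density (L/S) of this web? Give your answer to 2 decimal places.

There are L = 25 links among S = 13 species.
L/S = 25/13 = 1.9231 ≈ 1.92.

L/S = 1.92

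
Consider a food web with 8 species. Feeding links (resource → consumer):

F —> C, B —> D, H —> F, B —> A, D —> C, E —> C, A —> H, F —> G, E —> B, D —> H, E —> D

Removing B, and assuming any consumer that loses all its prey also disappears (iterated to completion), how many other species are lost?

Remove B.
Round 1: A (all prey gone) → extinct.
No further losses. Total secondary extinctions: 1.

1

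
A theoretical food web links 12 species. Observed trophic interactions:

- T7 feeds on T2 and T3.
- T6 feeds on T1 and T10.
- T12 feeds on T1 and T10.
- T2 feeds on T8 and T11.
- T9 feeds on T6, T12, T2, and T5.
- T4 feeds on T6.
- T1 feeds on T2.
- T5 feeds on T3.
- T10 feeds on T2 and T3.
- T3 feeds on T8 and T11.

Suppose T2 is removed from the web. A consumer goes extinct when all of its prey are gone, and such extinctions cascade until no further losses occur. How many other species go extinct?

1

Remove T2.
Round 1: T1 (all prey gone) → extinct.
No further losses. Total secondary extinctions: 1.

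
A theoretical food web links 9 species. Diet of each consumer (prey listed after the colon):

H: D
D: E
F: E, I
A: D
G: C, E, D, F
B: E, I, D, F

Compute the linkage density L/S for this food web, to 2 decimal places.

L/S = 1.44

There are L = 13 links among S = 9 species.
L/S = 13/9 = 1.4444 ≈ 1.44.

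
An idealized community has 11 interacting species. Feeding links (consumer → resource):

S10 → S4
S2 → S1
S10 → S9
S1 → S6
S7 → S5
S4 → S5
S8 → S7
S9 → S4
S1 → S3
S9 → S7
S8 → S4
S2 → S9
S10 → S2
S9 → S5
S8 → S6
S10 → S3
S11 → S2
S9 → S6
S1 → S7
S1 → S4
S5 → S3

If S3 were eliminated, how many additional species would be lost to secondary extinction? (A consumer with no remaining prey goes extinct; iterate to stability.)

3

Remove S3.
Round 1: S5 (all prey gone) → extinct.
Round 2: S7 (all prey gone), S4 (all prey gone) → extinct.
No further losses. Total secondary extinctions: 3.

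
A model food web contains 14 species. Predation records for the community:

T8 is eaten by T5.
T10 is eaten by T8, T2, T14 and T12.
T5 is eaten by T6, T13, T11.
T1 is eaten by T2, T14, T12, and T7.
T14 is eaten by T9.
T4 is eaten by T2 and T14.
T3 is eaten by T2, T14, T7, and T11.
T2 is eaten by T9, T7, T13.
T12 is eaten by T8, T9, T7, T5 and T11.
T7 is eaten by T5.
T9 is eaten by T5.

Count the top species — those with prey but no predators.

Top species (has prey, but nothing eats it): T11, T6, T13.
Count: 3.

3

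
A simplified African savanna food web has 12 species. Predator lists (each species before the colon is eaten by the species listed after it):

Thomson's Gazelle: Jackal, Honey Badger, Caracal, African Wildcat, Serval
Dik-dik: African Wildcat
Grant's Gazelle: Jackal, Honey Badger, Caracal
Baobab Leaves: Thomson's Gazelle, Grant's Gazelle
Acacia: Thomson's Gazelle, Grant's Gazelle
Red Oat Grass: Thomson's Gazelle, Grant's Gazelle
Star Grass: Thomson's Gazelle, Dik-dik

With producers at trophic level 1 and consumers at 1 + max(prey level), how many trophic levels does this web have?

3

Producers (level 1): Acacia, Star Grass, Red Oat Grass, Baobab Leaves.
Acacia → Thomson's Gazelle → Serval gives Serval level 3.
No species has a prey at level 3, so no species reaches level 4.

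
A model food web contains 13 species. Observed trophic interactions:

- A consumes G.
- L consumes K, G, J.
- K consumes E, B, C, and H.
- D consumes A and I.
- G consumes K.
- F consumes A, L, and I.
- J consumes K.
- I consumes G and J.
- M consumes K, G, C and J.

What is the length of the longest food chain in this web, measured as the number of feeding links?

4 links

One longest chain: B → K → G → I → F.
It has 5 species and 4 links.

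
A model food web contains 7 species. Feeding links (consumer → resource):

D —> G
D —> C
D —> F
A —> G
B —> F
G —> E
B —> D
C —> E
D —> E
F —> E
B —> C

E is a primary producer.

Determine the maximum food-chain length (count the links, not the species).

3 links

One longest chain: E → G → D → B.
It has 4 species and 3 links.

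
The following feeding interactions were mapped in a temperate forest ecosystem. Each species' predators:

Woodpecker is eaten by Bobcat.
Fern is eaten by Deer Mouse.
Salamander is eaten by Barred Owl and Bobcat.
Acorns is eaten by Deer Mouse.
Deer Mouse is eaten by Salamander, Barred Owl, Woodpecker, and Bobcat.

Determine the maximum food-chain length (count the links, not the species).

One longest chain: Acorns → Deer Mouse → Salamander → Barred Owl.
It has 4 species and 3 links.

3 links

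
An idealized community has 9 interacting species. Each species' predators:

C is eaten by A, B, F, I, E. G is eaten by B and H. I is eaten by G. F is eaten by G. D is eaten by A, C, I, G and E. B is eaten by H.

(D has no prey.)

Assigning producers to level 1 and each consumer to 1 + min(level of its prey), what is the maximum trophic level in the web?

Producers (level 1): D.
Following each consumer down to its lowest-level prey: D → C → F (levels 1 through 3).
All prey of F (C 2) are at level 2 or above, so F is at level 1 + 2 = 3.
Every consumer has at least one prey at level 2 or below, so none exceeds level 3.

3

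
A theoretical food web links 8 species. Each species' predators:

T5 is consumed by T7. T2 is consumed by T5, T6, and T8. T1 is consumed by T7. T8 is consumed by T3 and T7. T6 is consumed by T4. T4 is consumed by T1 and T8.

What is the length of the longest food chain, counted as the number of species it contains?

One longest chain: T2 → T6 → T4 → T1 → T7.
It has 5 species and 4 links.

5 species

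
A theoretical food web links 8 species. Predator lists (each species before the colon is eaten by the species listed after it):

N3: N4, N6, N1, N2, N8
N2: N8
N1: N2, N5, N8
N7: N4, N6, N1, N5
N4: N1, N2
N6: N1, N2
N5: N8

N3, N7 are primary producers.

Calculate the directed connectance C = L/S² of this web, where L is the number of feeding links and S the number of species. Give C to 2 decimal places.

C = 0.28

The web has S = 8 species and L = 18 feeding links.
C = L / S² = 18 / 64 = 0.2812 ≈ 0.28.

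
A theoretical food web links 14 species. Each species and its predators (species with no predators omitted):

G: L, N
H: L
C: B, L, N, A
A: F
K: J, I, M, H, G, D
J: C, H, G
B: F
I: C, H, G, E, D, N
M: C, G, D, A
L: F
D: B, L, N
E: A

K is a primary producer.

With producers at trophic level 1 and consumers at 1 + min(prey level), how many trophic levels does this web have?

Producers (level 1): K.
Following each consumer down to its lowest-level prey: K → D → B → F (levels 1 through 4).
All prey of F (B 3, L 3, A 3) are at level 3 or above, so F is at level 1 + 3 = 4.
Every consumer has at least one prey at level 3 or below, so none exceeds level 4.

4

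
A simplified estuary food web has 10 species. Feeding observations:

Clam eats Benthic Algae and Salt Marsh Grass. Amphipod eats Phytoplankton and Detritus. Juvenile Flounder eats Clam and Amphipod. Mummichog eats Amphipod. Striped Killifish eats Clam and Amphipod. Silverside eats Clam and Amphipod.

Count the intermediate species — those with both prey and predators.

2

Intermediate species (has both prey and predators): Amphipod, Clam.
Count: 2.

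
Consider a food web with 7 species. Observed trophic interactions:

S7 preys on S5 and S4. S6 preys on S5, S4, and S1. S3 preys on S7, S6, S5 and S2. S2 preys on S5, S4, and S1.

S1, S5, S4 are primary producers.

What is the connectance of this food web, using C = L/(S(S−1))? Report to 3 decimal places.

The web has S = 7 species and L = 12 feeding links.
C = L / (S(S−1)) = 12 / 42 = 0.2857 ≈ 0.286.

C = 0.286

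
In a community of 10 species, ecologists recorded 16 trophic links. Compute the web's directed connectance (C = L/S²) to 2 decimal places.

C = 0.16

The web has S = 10 species and L = 16 feeding links.
C = L / S² = 16 / 100 = 0.1600 ≈ 0.16.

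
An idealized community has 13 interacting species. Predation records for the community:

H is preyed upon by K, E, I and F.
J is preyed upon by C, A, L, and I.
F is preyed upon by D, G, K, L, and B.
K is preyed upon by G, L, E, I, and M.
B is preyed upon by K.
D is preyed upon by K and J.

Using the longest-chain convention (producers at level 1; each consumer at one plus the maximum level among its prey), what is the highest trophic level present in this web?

5

Producers (level 1): H.
H → F → B → K → I gives I level 5.
No species has a prey at level 5, so no species reaches level 6.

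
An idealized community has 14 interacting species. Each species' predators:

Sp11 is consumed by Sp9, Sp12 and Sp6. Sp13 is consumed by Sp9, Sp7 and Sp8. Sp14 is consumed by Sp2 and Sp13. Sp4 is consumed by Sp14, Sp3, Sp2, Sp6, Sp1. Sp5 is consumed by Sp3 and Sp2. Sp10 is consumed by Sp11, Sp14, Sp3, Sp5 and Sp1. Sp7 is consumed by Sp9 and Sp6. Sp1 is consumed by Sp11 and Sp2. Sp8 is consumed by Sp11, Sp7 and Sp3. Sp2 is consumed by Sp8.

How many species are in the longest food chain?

6 species

One longest chain: Sp4 → Sp14 → Sp13 → Sp8 → Sp11 → Sp6.
It has 6 species and 5 links.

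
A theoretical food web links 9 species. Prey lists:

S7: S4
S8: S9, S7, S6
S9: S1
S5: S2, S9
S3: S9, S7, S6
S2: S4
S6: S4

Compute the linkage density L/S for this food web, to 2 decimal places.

L/S = 1.33

There are L = 12 links among S = 9 species.
L/S = 12/9 = 1.3333 ≈ 1.33.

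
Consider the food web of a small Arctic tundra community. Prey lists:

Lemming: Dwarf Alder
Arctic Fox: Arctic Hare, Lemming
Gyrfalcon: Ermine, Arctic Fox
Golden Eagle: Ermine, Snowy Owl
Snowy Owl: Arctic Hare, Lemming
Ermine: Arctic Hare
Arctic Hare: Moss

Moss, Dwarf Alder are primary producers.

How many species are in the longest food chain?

One longest chain: Moss → Arctic Hare → Ermine → Gyrfalcon.
It has 4 species and 3 links.

4 species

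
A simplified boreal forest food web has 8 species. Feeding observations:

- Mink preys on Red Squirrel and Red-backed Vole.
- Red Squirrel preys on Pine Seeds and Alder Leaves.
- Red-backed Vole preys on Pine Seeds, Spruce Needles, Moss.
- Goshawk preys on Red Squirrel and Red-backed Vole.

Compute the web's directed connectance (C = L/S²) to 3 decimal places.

C = 0.141

The web has S = 8 species and L = 9 feeding links.
C = L / S² = 9 / 64 = 0.1406 ≈ 0.141.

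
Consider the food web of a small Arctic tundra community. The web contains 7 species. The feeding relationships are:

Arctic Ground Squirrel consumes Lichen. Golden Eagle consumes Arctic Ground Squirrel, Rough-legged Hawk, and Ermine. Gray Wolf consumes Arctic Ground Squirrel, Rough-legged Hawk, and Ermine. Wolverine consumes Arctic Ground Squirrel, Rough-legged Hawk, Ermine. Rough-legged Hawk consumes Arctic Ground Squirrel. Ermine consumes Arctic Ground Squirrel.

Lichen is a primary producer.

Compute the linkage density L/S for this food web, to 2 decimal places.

L/S = 1.71

There are L = 12 links among S = 7 species.
L/S = 12/7 = 1.7143 ≈ 1.71.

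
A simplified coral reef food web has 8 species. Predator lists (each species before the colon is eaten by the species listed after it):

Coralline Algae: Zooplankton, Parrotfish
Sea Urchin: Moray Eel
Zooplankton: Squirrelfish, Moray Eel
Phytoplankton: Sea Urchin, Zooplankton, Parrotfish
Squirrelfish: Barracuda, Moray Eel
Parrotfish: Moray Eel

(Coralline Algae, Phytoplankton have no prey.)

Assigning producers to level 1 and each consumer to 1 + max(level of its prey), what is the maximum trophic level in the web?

4

Producers (level 1): Coralline Algae, Phytoplankton.
Coralline Algae → Zooplankton → Squirrelfish → Barracuda gives Barracuda level 4.
No species has a prey at level 4, so no species reaches level 5.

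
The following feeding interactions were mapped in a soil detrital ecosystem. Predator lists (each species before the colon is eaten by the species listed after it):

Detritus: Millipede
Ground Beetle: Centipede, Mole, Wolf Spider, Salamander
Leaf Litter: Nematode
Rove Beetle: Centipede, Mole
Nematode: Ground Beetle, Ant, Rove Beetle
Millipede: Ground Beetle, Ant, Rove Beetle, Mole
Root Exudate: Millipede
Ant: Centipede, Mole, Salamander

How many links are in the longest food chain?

3 links

One longest chain: Root Exudate → Millipede → Ground Beetle → Centipede.
It has 4 species and 3 links.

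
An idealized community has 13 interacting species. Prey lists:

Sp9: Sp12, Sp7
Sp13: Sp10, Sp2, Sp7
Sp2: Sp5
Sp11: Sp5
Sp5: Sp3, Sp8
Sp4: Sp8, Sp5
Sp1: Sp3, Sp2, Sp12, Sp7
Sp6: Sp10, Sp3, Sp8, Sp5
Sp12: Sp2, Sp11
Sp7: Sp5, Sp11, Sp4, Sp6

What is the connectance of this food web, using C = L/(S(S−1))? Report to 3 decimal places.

C = 0.160

The web has S = 13 species and L = 25 feeding links.
C = L / (S(S−1)) = 25 / 156 = 0.1603 ≈ 0.160.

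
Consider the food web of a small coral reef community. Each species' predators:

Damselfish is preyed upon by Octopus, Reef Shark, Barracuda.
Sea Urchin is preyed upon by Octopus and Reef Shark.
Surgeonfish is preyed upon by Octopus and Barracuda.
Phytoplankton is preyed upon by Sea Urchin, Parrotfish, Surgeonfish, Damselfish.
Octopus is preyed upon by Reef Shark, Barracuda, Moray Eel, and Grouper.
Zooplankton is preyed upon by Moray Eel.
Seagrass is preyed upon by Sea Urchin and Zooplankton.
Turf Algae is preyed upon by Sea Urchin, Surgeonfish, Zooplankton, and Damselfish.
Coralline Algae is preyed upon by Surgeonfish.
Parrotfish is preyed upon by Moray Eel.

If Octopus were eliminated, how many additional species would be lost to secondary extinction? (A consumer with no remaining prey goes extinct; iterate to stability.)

Remove Octopus.
Round 1: Grouper (all prey gone) → extinct.
No further losses. Total secondary extinctions: 1.

1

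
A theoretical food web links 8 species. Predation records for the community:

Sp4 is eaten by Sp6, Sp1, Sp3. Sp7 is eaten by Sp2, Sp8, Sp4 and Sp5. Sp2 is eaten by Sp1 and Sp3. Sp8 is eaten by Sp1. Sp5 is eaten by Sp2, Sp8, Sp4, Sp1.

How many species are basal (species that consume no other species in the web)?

1

Basal species (no prey listed): Sp7.
Count: 1.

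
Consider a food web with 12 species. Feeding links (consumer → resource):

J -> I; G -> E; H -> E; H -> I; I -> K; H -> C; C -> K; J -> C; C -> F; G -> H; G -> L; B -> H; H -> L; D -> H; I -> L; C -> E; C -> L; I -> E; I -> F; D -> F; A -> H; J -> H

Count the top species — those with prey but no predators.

5

Top species (has prey, but nothing eats it): D, J, G, A, B.
Count: 5.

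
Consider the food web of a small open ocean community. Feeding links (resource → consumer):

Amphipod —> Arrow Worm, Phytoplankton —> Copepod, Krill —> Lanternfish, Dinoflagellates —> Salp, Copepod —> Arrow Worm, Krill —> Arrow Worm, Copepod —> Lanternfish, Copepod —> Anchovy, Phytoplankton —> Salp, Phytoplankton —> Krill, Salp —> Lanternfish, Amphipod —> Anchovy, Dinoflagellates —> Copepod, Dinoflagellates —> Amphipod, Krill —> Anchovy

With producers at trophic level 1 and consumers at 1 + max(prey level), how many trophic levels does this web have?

3

Producers (level 1): Phytoplankton, Dinoflagellates.
Phytoplankton → Copepod → Arrow Worm gives Arrow Worm level 3.
No species has a prey at level 3, so no species reaches level 4.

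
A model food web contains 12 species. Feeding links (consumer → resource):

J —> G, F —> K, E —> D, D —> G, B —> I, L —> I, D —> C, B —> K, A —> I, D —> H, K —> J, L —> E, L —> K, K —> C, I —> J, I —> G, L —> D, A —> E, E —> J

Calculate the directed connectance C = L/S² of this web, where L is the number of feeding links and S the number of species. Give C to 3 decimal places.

The web has S = 12 species and L = 19 feeding links.
C = L / S² = 19 / 144 = 0.1319 ≈ 0.132.

C = 0.132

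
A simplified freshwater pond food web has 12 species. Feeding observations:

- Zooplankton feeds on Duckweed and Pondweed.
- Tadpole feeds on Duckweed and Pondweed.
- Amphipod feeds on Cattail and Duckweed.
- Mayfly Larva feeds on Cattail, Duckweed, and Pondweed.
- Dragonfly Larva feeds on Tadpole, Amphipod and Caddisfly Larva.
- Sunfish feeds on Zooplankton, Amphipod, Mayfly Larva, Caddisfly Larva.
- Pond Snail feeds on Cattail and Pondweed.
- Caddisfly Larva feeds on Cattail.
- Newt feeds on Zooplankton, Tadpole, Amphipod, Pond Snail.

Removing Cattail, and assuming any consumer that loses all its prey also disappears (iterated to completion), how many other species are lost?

Remove Cattail.
Round 1: Caddisfly Larva (all prey gone) → extinct.
No further losses. Total secondary extinctions: 1.

1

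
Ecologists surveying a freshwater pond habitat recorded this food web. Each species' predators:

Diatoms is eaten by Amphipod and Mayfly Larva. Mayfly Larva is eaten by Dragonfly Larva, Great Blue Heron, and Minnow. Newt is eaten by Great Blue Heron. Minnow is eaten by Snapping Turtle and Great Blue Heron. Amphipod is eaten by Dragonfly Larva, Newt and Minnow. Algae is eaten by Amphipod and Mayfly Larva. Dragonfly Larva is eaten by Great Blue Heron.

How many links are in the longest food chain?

3 links

One longest chain: Algae → Amphipod → Newt → Great Blue Heron.
It has 4 species and 3 links.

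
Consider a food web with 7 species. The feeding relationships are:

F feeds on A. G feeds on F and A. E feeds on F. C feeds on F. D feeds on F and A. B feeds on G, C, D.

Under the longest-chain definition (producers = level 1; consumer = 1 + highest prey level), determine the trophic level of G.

A is a producer → level 1.
F eats A → level 2.
G eats F (level 2); other prey at levels: A 1 → level 3.

Trophic level 3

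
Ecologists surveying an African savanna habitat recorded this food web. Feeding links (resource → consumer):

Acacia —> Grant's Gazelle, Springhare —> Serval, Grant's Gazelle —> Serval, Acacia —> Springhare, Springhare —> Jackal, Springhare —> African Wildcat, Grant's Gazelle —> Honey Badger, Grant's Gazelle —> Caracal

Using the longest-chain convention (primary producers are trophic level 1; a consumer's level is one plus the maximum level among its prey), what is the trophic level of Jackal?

Acacia is a producer → level 1.
Springhare eats Acacia → level 2.
Jackal eats Springhare → level 3.

Trophic level 3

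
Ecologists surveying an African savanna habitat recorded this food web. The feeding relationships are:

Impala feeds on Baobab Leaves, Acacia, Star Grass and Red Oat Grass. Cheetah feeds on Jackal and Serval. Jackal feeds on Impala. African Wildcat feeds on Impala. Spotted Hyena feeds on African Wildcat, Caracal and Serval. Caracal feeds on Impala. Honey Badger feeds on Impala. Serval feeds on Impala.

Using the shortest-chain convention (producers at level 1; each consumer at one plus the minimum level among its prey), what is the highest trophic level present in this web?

4

Producers (level 1): Acacia, Red Oat Grass, Baobab Leaves, Star Grass.
Following each consumer down to its lowest-level prey: Acacia → Impala → Jackal → Cheetah (levels 1 through 4).
All prey of Cheetah (Jackal 3, Serval 3) are at level 3 or above, so Cheetah is at level 1 + 3 = 4.
Every consumer has at least one prey at level 3 or below, so none exceeds level 4.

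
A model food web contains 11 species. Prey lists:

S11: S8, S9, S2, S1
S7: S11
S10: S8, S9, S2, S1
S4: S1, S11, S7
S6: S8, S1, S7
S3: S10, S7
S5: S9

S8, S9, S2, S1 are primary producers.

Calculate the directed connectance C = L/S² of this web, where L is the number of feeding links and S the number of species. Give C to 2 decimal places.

The web has S = 11 species and L = 18 feeding links.
C = L / S² = 18 / 121 = 0.1488 ≈ 0.15.

C = 0.15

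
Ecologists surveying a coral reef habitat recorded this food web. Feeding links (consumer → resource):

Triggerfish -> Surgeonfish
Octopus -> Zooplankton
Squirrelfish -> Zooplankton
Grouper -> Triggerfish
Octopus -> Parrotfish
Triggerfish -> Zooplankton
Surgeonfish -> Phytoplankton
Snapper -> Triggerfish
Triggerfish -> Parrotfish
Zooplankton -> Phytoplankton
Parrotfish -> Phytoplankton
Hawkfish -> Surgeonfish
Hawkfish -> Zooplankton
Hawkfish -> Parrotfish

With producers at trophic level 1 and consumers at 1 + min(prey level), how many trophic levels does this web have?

4

Producers (level 1): Phytoplankton.
Following each consumer down to its lowest-level prey: Phytoplankton → Parrotfish → Triggerfish → Snapper (levels 1 through 4).
All prey of Snapper (Triggerfish 3) are at level 3 or above, so Snapper is at level 1 + 3 = 4.
Every consumer has at least one prey at level 3 or below, so none exceeds level 4.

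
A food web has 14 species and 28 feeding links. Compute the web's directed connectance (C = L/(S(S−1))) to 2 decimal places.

The web has S = 14 species and L = 28 feeding links.
C = L / (S(S−1)) = 28 / 182 = 0.1538 ≈ 0.15.

C = 0.15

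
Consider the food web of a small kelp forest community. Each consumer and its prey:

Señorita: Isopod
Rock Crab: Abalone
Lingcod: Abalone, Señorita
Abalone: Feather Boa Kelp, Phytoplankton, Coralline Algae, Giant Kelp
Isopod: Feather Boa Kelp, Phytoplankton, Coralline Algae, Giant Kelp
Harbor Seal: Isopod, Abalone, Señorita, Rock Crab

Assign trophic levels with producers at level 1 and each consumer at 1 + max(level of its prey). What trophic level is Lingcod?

Trophic level 4

Feather Boa Kelp is a producer → level 1.
Isopod eats Feather Boa Kelp (level 1); other prey at levels: Phytoplankton 1, Coralline Algae 1, Giant Kelp 1 → level 2.
Señorita eats Isopod → level 3.
Lingcod eats Señorita (level 3); other prey at levels: Abalone 2 → level 4.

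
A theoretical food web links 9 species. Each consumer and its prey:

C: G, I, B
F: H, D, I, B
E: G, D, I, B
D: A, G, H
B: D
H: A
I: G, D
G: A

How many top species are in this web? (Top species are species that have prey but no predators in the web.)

Top species (has prey, but nothing eats it): C, E, F.
Count: 3.

3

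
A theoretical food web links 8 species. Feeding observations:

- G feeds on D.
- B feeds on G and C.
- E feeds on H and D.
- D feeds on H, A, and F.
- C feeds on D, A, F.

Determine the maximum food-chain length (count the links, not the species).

3 links

One longest chain: A → D → C → B.
It has 4 species and 3 links.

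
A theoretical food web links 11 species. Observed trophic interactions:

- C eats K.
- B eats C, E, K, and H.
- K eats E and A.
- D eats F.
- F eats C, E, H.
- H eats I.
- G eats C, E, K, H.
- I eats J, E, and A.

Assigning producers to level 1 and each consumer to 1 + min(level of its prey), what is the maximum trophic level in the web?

Producers (level 1): E, J, A.
Following each consumer down to its lowest-level prey: E → F → D (levels 1 through 3).
All prey of D (F 2) are at level 2 or above, so D is at level 1 + 2 = 3.
Every consumer has at least one prey at level 2 or below, so none exceeds level 3.

3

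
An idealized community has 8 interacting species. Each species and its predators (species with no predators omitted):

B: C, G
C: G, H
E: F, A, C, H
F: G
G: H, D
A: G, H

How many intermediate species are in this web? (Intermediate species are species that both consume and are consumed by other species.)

4

Intermediate species (has both prey and predators): F, A, C, G.
Count: 4.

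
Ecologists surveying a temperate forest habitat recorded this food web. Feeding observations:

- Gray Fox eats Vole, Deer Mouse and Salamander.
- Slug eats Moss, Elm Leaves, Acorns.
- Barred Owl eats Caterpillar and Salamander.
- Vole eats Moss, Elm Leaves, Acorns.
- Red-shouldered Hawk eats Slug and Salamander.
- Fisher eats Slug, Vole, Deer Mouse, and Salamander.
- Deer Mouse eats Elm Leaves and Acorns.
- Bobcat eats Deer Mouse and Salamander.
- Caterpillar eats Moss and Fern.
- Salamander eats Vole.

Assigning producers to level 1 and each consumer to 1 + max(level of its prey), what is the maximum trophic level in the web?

Producers (level 1): Elm Leaves, Acorns, Moss, Fern.
Elm Leaves → Vole → Salamander → Gray Fox gives Gray Fox level 4.
No species has a prey at level 4, so no species reaches level 5.

4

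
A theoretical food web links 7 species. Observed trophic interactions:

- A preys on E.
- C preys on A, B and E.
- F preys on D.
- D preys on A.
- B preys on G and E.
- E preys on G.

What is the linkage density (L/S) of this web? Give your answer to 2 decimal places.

There are L = 9 links among S = 7 species.
L/S = 9/7 = 1.2857 ≈ 1.29.

L/S = 1.29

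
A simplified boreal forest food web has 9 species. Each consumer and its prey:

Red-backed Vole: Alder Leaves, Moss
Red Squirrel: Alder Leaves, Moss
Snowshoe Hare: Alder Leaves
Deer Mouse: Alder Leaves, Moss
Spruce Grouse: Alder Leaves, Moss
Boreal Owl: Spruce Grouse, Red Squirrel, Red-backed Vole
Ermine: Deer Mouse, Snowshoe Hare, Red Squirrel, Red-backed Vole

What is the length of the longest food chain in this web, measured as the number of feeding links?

2 links

One longest chain: Alder Leaves → Spruce Grouse → Boreal Owl.
It has 3 species and 2 links.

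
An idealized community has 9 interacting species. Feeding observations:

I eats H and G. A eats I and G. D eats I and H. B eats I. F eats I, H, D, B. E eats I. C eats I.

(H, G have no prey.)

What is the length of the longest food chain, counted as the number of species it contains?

4 species

One longest chain: H → I → B → F.
It has 4 species and 3 links.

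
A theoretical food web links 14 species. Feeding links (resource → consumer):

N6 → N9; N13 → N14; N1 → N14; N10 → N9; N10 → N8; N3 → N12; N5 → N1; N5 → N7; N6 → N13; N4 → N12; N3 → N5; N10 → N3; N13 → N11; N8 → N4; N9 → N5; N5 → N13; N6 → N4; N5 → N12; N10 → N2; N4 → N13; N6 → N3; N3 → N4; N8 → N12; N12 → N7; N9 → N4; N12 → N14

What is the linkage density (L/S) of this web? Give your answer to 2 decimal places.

L/S = 1.86

There are L = 26 links among S = 14 species.
L/S = 26/14 = 1.8571 ≈ 1.86.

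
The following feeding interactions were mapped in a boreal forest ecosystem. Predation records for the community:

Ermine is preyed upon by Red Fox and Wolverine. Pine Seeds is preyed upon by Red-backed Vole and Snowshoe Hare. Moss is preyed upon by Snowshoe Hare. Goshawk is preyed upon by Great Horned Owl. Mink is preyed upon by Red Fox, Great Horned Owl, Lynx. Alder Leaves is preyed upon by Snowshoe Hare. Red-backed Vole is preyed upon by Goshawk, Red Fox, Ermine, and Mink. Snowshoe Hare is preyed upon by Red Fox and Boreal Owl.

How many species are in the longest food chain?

One longest chain: Pine Seeds → Red-backed Vole → Ermine → Wolverine.
It has 4 species and 3 links.

4 species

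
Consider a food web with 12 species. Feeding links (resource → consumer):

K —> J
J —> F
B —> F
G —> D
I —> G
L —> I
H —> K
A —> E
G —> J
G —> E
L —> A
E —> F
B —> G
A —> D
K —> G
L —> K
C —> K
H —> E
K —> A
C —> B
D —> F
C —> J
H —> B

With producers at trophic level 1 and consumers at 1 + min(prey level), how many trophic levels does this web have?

3

Producers (level 1): C, L, H.
Following each consumer down to its lowest-level prey: C → J → F (levels 1 through 3).
All prey of F (J 2, E 2, B 2, D 3) are at level 2 or above, so F is at level 1 + 2 = 3.
Every consumer has at least one prey at level 2 or below, so none exceeds level 3.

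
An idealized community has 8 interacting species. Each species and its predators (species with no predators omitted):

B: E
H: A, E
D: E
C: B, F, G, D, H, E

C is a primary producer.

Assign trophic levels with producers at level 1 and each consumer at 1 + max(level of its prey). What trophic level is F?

Trophic level 2

C is a producer → level 1.
F eats C → level 2.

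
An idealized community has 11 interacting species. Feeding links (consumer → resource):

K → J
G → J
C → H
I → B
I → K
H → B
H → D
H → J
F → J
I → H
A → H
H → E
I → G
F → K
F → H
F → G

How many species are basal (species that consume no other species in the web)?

4

Basal species (no prey listed): E, D, J, B.
Count: 4.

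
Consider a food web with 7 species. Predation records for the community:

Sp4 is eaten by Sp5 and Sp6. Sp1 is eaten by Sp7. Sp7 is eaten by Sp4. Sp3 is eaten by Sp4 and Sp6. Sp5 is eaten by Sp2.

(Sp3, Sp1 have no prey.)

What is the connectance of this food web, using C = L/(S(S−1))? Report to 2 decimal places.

C = 0.17

The web has S = 7 species and L = 7 feeding links.
C = L / (S(S−1)) = 7 / 42 = 0.1667 ≈ 0.17.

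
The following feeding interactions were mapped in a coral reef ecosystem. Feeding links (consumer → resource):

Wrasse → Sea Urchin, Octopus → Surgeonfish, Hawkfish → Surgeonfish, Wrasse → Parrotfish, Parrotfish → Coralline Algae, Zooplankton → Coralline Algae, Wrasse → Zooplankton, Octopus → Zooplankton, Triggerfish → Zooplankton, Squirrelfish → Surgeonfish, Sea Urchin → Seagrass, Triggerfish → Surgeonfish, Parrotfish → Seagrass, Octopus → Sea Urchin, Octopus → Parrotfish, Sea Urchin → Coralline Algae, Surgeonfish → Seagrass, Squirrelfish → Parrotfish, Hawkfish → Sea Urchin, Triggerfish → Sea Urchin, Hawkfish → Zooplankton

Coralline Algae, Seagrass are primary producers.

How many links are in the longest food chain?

One longest chain: Coralline Algae → Sea Urchin → Wrasse.
It has 3 species and 2 links.

2 links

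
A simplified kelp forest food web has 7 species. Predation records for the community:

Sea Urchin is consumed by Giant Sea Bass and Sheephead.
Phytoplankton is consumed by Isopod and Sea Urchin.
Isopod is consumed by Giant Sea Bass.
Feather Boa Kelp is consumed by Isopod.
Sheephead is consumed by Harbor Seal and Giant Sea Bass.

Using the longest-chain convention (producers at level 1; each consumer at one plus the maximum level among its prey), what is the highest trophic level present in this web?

Producers (level 1): Phytoplankton, Feather Boa Kelp.
Phytoplankton → Sea Urchin → Sheephead → Giant Sea Bass gives Giant Sea Bass level 4.
No species has a prey at level 4, so no species reaches level 5.

4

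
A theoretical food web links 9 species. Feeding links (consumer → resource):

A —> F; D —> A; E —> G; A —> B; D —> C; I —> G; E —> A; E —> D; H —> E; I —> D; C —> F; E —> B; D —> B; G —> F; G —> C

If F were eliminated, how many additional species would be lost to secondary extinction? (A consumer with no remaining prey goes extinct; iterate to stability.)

Remove F.
Round 1: C (all prey gone) → extinct.
Round 2: G (all prey gone) → extinct.
No further losses. Total secondary extinctions: 2.

2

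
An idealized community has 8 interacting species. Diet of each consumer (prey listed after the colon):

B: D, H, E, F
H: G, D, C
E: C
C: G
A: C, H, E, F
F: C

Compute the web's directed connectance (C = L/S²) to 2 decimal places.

C = 0.22

The web has S = 8 species and L = 14 feeding links.
C = L / S² = 14 / 64 = 0.2188 ≈ 0.22.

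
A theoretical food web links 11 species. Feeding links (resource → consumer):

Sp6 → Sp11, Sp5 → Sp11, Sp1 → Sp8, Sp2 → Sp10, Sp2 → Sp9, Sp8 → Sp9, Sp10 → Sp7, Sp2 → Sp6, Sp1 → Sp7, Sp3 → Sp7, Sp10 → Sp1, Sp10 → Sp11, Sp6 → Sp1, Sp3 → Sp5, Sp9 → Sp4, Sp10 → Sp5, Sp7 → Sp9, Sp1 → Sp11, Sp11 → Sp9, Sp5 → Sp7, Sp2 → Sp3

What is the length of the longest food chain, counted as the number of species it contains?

6 species

One longest chain: Sp2 → Sp10 → Sp5 → Sp7 → Sp9 → Sp4.
It has 6 species and 5 links.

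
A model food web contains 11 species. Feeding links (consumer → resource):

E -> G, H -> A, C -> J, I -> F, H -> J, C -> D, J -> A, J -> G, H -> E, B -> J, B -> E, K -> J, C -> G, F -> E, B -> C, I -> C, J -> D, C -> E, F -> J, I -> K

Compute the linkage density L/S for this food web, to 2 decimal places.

L/S = 1.82

There are L = 20 links among S = 11 species.
L/S = 20/11 = 1.8182 ≈ 1.82.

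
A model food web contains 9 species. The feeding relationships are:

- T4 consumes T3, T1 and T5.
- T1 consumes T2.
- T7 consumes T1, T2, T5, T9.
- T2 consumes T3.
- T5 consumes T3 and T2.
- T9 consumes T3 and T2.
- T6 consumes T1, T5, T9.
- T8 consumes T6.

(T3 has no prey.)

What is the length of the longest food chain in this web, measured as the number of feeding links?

One longest chain: T3 → T2 → T9 → T6 → T8.
It has 5 species and 4 links.

4 links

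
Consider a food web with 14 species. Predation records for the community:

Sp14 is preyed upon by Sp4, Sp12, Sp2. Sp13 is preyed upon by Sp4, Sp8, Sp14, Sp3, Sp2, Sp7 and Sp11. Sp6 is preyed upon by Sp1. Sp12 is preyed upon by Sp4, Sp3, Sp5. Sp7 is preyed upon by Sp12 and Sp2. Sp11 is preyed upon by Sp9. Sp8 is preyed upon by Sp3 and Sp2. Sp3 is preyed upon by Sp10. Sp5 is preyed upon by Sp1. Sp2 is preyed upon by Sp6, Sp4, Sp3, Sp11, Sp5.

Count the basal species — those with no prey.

1

Basal species (no prey listed): Sp13.
Count: 1.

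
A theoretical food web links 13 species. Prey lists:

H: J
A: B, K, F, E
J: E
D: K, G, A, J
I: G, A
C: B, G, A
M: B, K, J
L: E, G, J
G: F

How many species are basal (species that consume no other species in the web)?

4

Basal species (no prey listed): B, K, F, E.
Count: 4.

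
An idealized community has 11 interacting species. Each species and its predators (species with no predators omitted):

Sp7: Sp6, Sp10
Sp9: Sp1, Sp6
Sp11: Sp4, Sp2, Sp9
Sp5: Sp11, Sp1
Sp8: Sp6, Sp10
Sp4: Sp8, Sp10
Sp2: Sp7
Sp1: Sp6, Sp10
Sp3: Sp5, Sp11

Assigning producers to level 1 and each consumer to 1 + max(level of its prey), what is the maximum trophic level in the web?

Producers (level 1): Sp3.
Sp3 → Sp5 → Sp11 → Sp2 → Sp7 → Sp10 gives Sp10 level 6.
No species has a prey at level 6, so no species reaches level 7.

6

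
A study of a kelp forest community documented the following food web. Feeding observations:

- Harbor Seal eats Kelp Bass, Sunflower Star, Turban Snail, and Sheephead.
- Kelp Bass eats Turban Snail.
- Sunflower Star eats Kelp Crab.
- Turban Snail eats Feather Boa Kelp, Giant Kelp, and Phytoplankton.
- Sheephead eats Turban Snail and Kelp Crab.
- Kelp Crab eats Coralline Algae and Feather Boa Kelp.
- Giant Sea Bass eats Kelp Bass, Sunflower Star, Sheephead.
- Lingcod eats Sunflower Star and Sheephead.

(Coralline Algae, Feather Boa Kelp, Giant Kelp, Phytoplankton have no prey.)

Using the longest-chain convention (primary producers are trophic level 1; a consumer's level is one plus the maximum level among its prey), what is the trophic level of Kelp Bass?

Trophic level 3

Feather Boa Kelp is a producer → level 1.
Turban Snail eats Feather Boa Kelp (level 1); other prey at levels: Giant Kelp 1, Phytoplankton 1 → level 2.
Kelp Bass eats Turban Snail → level 3.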